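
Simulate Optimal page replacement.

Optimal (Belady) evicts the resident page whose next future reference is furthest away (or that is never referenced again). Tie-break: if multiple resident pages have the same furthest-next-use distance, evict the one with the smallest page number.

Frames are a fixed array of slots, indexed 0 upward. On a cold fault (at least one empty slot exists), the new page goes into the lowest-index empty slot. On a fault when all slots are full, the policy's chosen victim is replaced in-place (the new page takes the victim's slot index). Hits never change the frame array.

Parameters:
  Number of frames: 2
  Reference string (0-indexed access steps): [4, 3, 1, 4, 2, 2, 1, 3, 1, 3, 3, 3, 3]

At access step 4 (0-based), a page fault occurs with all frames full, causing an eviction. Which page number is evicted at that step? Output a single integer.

Step 0: ref 4 -> FAULT, frames=[4,-]
Step 1: ref 3 -> FAULT, frames=[4,3]
Step 2: ref 1 -> FAULT, evict 3, frames=[4,1]
Step 3: ref 4 -> HIT, frames=[4,1]
Step 4: ref 2 -> FAULT, evict 4, frames=[2,1]
At step 4: evicted page 4

Answer: 4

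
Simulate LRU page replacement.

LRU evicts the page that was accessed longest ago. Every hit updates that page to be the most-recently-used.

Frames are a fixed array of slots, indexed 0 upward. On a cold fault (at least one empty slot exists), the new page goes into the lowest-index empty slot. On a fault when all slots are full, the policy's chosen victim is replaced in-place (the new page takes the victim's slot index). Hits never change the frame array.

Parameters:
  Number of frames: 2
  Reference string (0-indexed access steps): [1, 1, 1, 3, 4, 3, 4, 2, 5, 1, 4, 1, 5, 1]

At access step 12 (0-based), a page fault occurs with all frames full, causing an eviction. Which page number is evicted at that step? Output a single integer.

Answer: 4

Derivation:
Step 0: ref 1 -> FAULT, frames=[1,-]
Step 1: ref 1 -> HIT, frames=[1,-]
Step 2: ref 1 -> HIT, frames=[1,-]
Step 3: ref 3 -> FAULT, frames=[1,3]
Step 4: ref 4 -> FAULT, evict 1, frames=[4,3]
Step 5: ref 3 -> HIT, frames=[4,3]
Step 6: ref 4 -> HIT, frames=[4,3]
Step 7: ref 2 -> FAULT, evict 3, frames=[4,2]
Step 8: ref 5 -> FAULT, evict 4, frames=[5,2]
Step 9: ref 1 -> FAULT, evict 2, frames=[5,1]
Step 10: ref 4 -> FAULT, evict 5, frames=[4,1]
Step 11: ref 1 -> HIT, frames=[4,1]
Step 12: ref 5 -> FAULT, evict 4, frames=[5,1]
At step 12: evicted page 4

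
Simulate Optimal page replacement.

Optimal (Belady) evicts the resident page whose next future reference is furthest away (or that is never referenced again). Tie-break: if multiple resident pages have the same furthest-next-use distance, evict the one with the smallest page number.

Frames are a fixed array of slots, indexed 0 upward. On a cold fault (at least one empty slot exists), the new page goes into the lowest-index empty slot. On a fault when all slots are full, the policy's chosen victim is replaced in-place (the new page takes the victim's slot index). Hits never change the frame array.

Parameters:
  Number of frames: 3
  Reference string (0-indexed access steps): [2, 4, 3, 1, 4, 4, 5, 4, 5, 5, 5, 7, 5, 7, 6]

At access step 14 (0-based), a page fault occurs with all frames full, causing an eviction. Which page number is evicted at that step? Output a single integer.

Step 0: ref 2 -> FAULT, frames=[2,-,-]
Step 1: ref 4 -> FAULT, frames=[2,4,-]
Step 2: ref 3 -> FAULT, frames=[2,4,3]
Step 3: ref 1 -> FAULT, evict 2, frames=[1,4,3]
Step 4: ref 4 -> HIT, frames=[1,4,3]
Step 5: ref 4 -> HIT, frames=[1,4,3]
Step 6: ref 5 -> FAULT, evict 1, frames=[5,4,3]
Step 7: ref 4 -> HIT, frames=[5,4,3]
Step 8: ref 5 -> HIT, frames=[5,4,3]
Step 9: ref 5 -> HIT, frames=[5,4,3]
Step 10: ref 5 -> HIT, frames=[5,4,3]
Step 11: ref 7 -> FAULT, evict 3, frames=[5,4,7]
Step 12: ref 5 -> HIT, frames=[5,4,7]
Step 13: ref 7 -> HIT, frames=[5,4,7]
Step 14: ref 6 -> FAULT, evict 4, frames=[5,6,7]
At step 14: evicted page 4

Answer: 4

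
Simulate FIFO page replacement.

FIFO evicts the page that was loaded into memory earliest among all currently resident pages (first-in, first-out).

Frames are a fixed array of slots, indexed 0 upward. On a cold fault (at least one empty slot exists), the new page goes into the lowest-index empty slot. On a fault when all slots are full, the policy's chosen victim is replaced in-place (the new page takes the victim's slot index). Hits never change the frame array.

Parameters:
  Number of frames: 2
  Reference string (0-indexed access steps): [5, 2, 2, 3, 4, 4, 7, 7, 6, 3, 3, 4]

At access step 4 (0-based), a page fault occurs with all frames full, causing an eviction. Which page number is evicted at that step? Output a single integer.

Step 0: ref 5 -> FAULT, frames=[5,-]
Step 1: ref 2 -> FAULT, frames=[5,2]
Step 2: ref 2 -> HIT, frames=[5,2]
Step 3: ref 3 -> FAULT, evict 5, frames=[3,2]
Step 4: ref 4 -> FAULT, evict 2, frames=[3,4]
At step 4: evicted page 2

Answer: 2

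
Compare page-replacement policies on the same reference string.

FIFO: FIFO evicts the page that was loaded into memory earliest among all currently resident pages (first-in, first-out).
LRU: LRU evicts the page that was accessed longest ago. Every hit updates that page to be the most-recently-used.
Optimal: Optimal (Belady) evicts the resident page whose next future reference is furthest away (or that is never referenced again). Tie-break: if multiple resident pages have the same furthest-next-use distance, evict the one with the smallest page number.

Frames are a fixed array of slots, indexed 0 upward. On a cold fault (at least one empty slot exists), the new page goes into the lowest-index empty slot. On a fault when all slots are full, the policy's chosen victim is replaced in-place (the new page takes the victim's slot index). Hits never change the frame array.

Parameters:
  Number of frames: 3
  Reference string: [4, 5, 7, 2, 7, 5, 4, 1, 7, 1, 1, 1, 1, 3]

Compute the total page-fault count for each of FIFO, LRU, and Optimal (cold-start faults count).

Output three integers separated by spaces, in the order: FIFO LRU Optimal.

--- FIFO ---
  step 0: ref 4 -> FAULT, frames=[4,-,-] (faults so far: 1)
  step 1: ref 5 -> FAULT, frames=[4,5,-] (faults so far: 2)
  step 2: ref 7 -> FAULT, frames=[4,5,7] (faults so far: 3)
  step 3: ref 2 -> FAULT, evict 4, frames=[2,5,7] (faults so far: 4)
  step 4: ref 7 -> HIT, frames=[2,5,7] (faults so far: 4)
  step 5: ref 5 -> HIT, frames=[2,5,7] (faults so far: 4)
  step 6: ref 4 -> FAULT, evict 5, frames=[2,4,7] (faults so far: 5)
  step 7: ref 1 -> FAULT, evict 7, frames=[2,4,1] (faults so far: 6)
  step 8: ref 7 -> FAULT, evict 2, frames=[7,4,1] (faults so far: 7)
  step 9: ref 1 -> HIT, frames=[7,4,1] (faults so far: 7)
  step 10: ref 1 -> HIT, frames=[7,4,1] (faults so far: 7)
  step 11: ref 1 -> HIT, frames=[7,4,1] (faults so far: 7)
  step 12: ref 1 -> HIT, frames=[7,4,1] (faults so far: 7)
  step 13: ref 3 -> FAULT, evict 4, frames=[7,3,1] (faults so far: 8)
  FIFO total faults: 8
--- LRU ---
  step 0: ref 4 -> FAULT, frames=[4,-,-] (faults so far: 1)
  step 1: ref 5 -> FAULT, frames=[4,5,-] (faults so far: 2)
  step 2: ref 7 -> FAULT, frames=[4,5,7] (faults so far: 3)
  step 3: ref 2 -> FAULT, evict 4, frames=[2,5,7] (faults so far: 4)
  step 4: ref 7 -> HIT, frames=[2,5,7] (faults so far: 4)
  step 5: ref 5 -> HIT, frames=[2,5,7] (faults so far: 4)
  step 6: ref 4 -> FAULT, evict 2, frames=[4,5,7] (faults so far: 5)
  step 7: ref 1 -> FAULT, evict 7, frames=[4,5,1] (faults so far: 6)
  step 8: ref 7 -> FAULT, evict 5, frames=[4,7,1] (faults so far: 7)
  step 9: ref 1 -> HIT, frames=[4,7,1] (faults so far: 7)
  step 10: ref 1 -> HIT, frames=[4,7,1] (faults so far: 7)
  step 11: ref 1 -> HIT, frames=[4,7,1] (faults so far: 7)
  step 12: ref 1 -> HIT, frames=[4,7,1] (faults so far: 7)
  step 13: ref 3 -> FAULT, evict 4, frames=[3,7,1] (faults so far: 8)
  LRU total faults: 8
--- Optimal ---
  step 0: ref 4 -> FAULT, frames=[4,-,-] (faults so far: 1)
  step 1: ref 5 -> FAULT, frames=[4,5,-] (faults so far: 2)
  step 2: ref 7 -> FAULT, frames=[4,5,7] (faults so far: 3)
  step 3: ref 2 -> FAULT, evict 4, frames=[2,5,7] (faults so far: 4)
  step 4: ref 7 -> HIT, frames=[2,5,7] (faults so far: 4)
  step 5: ref 5 -> HIT, frames=[2,5,7] (faults so far: 4)
  step 6: ref 4 -> FAULT, evict 2, frames=[4,5,7] (faults so far: 5)
  step 7: ref 1 -> FAULT, evict 4, frames=[1,5,7] (faults so far: 6)
  step 8: ref 7 -> HIT, frames=[1,5,7] (faults so far: 6)
  step 9: ref 1 -> HIT, frames=[1,5,7] (faults so far: 6)
  step 10: ref 1 -> HIT, frames=[1,5,7] (faults so far: 6)
  step 11: ref 1 -> HIT, frames=[1,5,7] (faults so far: 6)
  step 12: ref 1 -> HIT, frames=[1,5,7] (faults so far: 6)
  step 13: ref 3 -> FAULT, evict 1, frames=[3,5,7] (faults so far: 7)
  Optimal total faults: 7

Answer: 8 8 7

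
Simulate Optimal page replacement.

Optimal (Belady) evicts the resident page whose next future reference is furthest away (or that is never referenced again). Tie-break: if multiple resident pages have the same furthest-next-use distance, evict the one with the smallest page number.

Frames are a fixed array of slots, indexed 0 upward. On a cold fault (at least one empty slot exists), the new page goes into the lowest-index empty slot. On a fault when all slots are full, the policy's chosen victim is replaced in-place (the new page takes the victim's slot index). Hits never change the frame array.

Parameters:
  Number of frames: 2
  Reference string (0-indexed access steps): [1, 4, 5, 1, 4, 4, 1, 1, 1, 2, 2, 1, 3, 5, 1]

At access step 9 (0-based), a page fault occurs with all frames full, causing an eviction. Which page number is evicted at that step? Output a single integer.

Step 0: ref 1 -> FAULT, frames=[1,-]
Step 1: ref 4 -> FAULT, frames=[1,4]
Step 2: ref 5 -> FAULT, evict 4, frames=[1,5]
Step 3: ref 1 -> HIT, frames=[1,5]
Step 4: ref 4 -> FAULT, evict 5, frames=[1,4]
Step 5: ref 4 -> HIT, frames=[1,4]
Step 6: ref 1 -> HIT, frames=[1,4]
Step 7: ref 1 -> HIT, frames=[1,4]
Step 8: ref 1 -> HIT, frames=[1,4]
Step 9: ref 2 -> FAULT, evict 4, frames=[1,2]
At step 9: evicted page 4

Answer: 4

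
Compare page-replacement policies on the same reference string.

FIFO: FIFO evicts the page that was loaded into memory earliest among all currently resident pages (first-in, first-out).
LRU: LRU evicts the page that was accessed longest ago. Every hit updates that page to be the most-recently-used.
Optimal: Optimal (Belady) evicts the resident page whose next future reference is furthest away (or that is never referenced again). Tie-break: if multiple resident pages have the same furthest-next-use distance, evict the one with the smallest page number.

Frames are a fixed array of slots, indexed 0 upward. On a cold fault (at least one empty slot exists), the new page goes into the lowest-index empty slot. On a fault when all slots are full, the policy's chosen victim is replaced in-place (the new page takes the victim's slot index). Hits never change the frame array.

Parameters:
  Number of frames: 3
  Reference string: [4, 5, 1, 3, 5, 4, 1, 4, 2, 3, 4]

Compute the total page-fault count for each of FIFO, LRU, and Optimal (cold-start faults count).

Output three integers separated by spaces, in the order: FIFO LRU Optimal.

Answer: 6 8 6

Derivation:
--- FIFO ---
  step 0: ref 4 -> FAULT, frames=[4,-,-] (faults so far: 1)
  step 1: ref 5 -> FAULT, frames=[4,5,-] (faults so far: 2)
  step 2: ref 1 -> FAULT, frames=[4,5,1] (faults so far: 3)
  step 3: ref 3 -> FAULT, evict 4, frames=[3,5,1] (faults so far: 4)
  step 4: ref 5 -> HIT, frames=[3,5,1] (faults so far: 4)
  step 5: ref 4 -> FAULT, evict 5, frames=[3,4,1] (faults so far: 5)
  step 6: ref 1 -> HIT, frames=[3,4,1] (faults so far: 5)
  step 7: ref 4 -> HIT, frames=[3,4,1] (faults so far: 5)
  step 8: ref 2 -> FAULT, evict 1, frames=[3,4,2] (faults so far: 6)
  step 9: ref 3 -> HIT, frames=[3,4,2] (faults so far: 6)
  step 10: ref 4 -> HIT, frames=[3,4,2] (faults so far: 6)
  FIFO total faults: 6
--- LRU ---
  step 0: ref 4 -> FAULT, frames=[4,-,-] (faults so far: 1)
  step 1: ref 5 -> FAULT, frames=[4,5,-] (faults so far: 2)
  step 2: ref 1 -> FAULT, frames=[4,5,1] (faults so far: 3)
  step 3: ref 3 -> FAULT, evict 4, frames=[3,5,1] (faults so far: 4)
  step 4: ref 5 -> HIT, frames=[3,5,1] (faults so far: 4)
  step 5: ref 4 -> FAULT, evict 1, frames=[3,5,4] (faults so far: 5)
  step 6: ref 1 -> FAULT, evict 3, frames=[1,5,4] (faults so far: 6)
  step 7: ref 4 -> HIT, frames=[1,5,4] (faults so far: 6)
  step 8: ref 2 -> FAULT, evict 5, frames=[1,2,4] (faults so far: 7)
  step 9: ref 3 -> FAULT, evict 1, frames=[3,2,4] (faults so far: 8)
  step 10: ref 4 -> HIT, frames=[3,2,4] (faults so far: 8)
  LRU total faults: 8
--- Optimal ---
  step 0: ref 4 -> FAULT, frames=[4,-,-] (faults so far: 1)
  step 1: ref 5 -> FAULT, frames=[4,5,-] (faults so far: 2)
  step 2: ref 1 -> FAULT, frames=[4,5,1] (faults so far: 3)
  step 3: ref 3 -> FAULT, evict 1, frames=[4,5,3] (faults so far: 4)
  step 4: ref 5 -> HIT, frames=[4,5,3] (faults so far: 4)
  step 5: ref 4 -> HIT, frames=[4,5,3] (faults so far: 4)
  step 6: ref 1 -> FAULT, evict 5, frames=[4,1,3] (faults so far: 5)
  step 7: ref 4 -> HIT, frames=[4,1,3] (faults so far: 5)
  step 8: ref 2 -> FAULT, evict 1, frames=[4,2,3] (faults so far: 6)
  step 9: ref 3 -> HIT, frames=[4,2,3] (faults so far: 6)
  step 10: ref 4 -> HIT, frames=[4,2,3] (faults so far: 6)
  Optimal total faults: 6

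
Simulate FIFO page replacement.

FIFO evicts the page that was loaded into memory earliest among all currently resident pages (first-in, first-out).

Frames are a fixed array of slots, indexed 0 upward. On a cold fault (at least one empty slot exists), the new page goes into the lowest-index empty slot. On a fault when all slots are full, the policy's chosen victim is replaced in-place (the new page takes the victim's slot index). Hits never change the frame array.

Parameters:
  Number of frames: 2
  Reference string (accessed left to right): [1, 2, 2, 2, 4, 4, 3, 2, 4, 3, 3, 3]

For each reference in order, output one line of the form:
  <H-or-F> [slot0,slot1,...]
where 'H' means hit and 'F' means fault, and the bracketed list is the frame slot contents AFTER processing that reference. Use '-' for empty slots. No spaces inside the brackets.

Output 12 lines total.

F [1,-]
F [1,2]
H [1,2]
H [1,2]
F [4,2]
H [4,2]
F [4,3]
F [2,3]
F [2,4]
F [3,4]
H [3,4]
H [3,4]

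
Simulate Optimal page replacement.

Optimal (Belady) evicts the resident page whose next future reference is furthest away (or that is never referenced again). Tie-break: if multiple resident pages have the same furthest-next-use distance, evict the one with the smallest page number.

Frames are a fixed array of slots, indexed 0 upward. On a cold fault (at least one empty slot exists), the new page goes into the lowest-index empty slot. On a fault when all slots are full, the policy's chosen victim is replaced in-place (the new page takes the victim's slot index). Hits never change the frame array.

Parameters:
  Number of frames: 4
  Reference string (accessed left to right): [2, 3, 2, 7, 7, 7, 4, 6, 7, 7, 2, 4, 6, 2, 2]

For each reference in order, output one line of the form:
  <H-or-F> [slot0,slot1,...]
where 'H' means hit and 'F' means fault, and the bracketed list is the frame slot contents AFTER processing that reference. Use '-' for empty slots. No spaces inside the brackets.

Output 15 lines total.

F [2,-,-,-]
F [2,3,-,-]
H [2,3,-,-]
F [2,3,7,-]
H [2,3,7,-]
H [2,3,7,-]
F [2,3,7,4]
F [2,6,7,4]
H [2,6,7,4]
H [2,6,7,4]
H [2,6,7,4]
H [2,6,7,4]
H [2,6,7,4]
H [2,6,7,4]
H [2,6,7,4]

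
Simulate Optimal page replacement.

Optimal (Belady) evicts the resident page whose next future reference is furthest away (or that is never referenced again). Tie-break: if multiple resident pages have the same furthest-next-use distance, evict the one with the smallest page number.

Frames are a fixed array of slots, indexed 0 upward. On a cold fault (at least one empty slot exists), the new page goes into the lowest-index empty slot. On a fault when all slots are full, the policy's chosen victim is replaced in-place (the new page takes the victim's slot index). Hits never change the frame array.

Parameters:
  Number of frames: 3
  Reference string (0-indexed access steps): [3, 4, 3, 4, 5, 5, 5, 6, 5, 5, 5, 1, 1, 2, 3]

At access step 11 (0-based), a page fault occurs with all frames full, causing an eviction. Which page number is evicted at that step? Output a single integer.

Step 0: ref 3 -> FAULT, frames=[3,-,-]
Step 1: ref 4 -> FAULT, frames=[3,4,-]
Step 2: ref 3 -> HIT, frames=[3,4,-]
Step 3: ref 4 -> HIT, frames=[3,4,-]
Step 4: ref 5 -> FAULT, frames=[3,4,5]
Step 5: ref 5 -> HIT, frames=[3,4,5]
Step 6: ref 5 -> HIT, frames=[3,4,5]
Step 7: ref 6 -> FAULT, evict 4, frames=[3,6,5]
Step 8: ref 5 -> HIT, frames=[3,6,5]
Step 9: ref 5 -> HIT, frames=[3,6,5]
Step 10: ref 5 -> HIT, frames=[3,6,5]
Step 11: ref 1 -> FAULT, evict 5, frames=[3,6,1]
At step 11: evicted page 5

Answer: 5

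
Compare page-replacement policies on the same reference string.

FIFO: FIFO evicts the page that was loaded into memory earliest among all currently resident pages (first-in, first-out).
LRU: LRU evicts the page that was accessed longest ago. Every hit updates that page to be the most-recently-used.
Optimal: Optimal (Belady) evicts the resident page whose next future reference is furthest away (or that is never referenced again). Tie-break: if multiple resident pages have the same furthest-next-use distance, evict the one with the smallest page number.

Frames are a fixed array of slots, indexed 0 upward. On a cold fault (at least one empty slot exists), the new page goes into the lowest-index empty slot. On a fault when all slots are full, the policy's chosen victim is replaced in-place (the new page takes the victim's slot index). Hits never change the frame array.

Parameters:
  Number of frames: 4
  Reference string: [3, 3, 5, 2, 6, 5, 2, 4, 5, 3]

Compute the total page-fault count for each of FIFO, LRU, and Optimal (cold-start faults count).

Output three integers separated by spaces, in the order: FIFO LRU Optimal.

--- FIFO ---
  step 0: ref 3 -> FAULT, frames=[3,-,-,-] (faults so far: 1)
  step 1: ref 3 -> HIT, frames=[3,-,-,-] (faults so far: 1)
  step 2: ref 5 -> FAULT, frames=[3,5,-,-] (faults so far: 2)
  step 3: ref 2 -> FAULT, frames=[3,5,2,-] (faults so far: 3)
  step 4: ref 6 -> FAULT, frames=[3,5,2,6] (faults so far: 4)
  step 5: ref 5 -> HIT, frames=[3,5,2,6] (faults so far: 4)
  step 6: ref 2 -> HIT, frames=[3,5,2,6] (faults so far: 4)
  step 7: ref 4 -> FAULT, evict 3, frames=[4,5,2,6] (faults so far: 5)
  step 8: ref 5 -> HIT, frames=[4,5,2,6] (faults so far: 5)
  step 9: ref 3 -> FAULT, evict 5, frames=[4,3,2,6] (faults so far: 6)
  FIFO total faults: 6
--- LRU ---
  step 0: ref 3 -> FAULT, frames=[3,-,-,-] (faults so far: 1)
  step 1: ref 3 -> HIT, frames=[3,-,-,-] (faults so far: 1)
  step 2: ref 5 -> FAULT, frames=[3,5,-,-] (faults so far: 2)
  step 3: ref 2 -> FAULT, frames=[3,5,2,-] (faults so far: 3)
  step 4: ref 6 -> FAULT, frames=[3,5,2,6] (faults so far: 4)
  step 5: ref 5 -> HIT, frames=[3,5,2,6] (faults so far: 4)
  step 6: ref 2 -> HIT, frames=[3,5,2,6] (faults so far: 4)
  step 7: ref 4 -> FAULT, evict 3, frames=[4,5,2,6] (faults so far: 5)
  step 8: ref 5 -> HIT, frames=[4,5,2,6] (faults so far: 5)
  step 9: ref 3 -> FAULT, evict 6, frames=[4,5,2,3] (faults so far: 6)
  LRU total faults: 6
--- Optimal ---
  step 0: ref 3 -> FAULT, frames=[3,-,-,-] (faults so far: 1)
  step 1: ref 3 -> HIT, frames=[3,-,-,-] (faults so far: 1)
  step 2: ref 5 -> FAULT, frames=[3,5,-,-] (faults so far: 2)
  step 3: ref 2 -> FAULT, frames=[3,5,2,-] (faults so far: 3)
  step 4: ref 6 -> FAULT, frames=[3,5,2,6] (faults so far: 4)
  step 5: ref 5 -> HIT, frames=[3,5,2,6] (faults so far: 4)
  step 6: ref 2 -> HIT, frames=[3,5,2,6] (faults so far: 4)
  step 7: ref 4 -> FAULT, evict 2, frames=[3,5,4,6] (faults so far: 5)
  step 8: ref 5 -> HIT, frames=[3,5,4,6] (faults so far: 5)
  step 9: ref 3 -> HIT, frames=[3,5,4,6] (faults so far: 5)
  Optimal total faults: 5

Answer: 6 6 5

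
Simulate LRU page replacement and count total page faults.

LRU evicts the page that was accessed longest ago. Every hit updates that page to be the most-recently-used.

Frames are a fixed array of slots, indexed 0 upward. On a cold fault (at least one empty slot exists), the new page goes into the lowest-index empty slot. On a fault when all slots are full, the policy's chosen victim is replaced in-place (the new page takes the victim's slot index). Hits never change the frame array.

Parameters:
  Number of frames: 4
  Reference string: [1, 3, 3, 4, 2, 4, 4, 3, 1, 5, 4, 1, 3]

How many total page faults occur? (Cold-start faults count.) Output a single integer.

Step 0: ref 1 → FAULT, frames=[1,-,-,-]
Step 1: ref 3 → FAULT, frames=[1,3,-,-]
Step 2: ref 3 → HIT, frames=[1,3,-,-]
Step 3: ref 4 → FAULT, frames=[1,3,4,-]
Step 4: ref 2 → FAULT, frames=[1,3,4,2]
Step 5: ref 4 → HIT, frames=[1,3,4,2]
Step 6: ref 4 → HIT, frames=[1,3,4,2]
Step 7: ref 3 → HIT, frames=[1,3,4,2]
Step 8: ref 1 → HIT, frames=[1,3,4,2]
Step 9: ref 5 → FAULT (evict 2), frames=[1,3,4,5]
Step 10: ref 4 → HIT, frames=[1,3,4,5]
Step 11: ref 1 → HIT, frames=[1,3,4,5]
Step 12: ref 3 → HIT, frames=[1,3,4,5]
Total faults: 5

Answer: 5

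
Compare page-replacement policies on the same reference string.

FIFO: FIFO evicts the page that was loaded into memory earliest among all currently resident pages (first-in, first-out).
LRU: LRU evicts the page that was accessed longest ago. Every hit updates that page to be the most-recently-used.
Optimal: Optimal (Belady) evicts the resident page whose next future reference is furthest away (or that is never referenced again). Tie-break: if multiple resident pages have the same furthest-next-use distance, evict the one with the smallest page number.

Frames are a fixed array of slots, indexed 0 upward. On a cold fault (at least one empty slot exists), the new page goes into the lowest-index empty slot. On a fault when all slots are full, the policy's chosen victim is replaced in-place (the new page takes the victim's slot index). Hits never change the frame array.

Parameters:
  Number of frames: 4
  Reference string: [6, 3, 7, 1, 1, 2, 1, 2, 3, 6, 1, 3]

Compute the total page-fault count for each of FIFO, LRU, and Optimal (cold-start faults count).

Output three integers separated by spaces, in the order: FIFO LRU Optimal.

Answer: 7 6 5

Derivation:
--- FIFO ---
  step 0: ref 6 -> FAULT, frames=[6,-,-,-] (faults so far: 1)
  step 1: ref 3 -> FAULT, frames=[6,3,-,-] (faults so far: 2)
  step 2: ref 7 -> FAULT, frames=[6,3,7,-] (faults so far: 3)
  step 3: ref 1 -> FAULT, frames=[6,3,7,1] (faults so far: 4)
  step 4: ref 1 -> HIT, frames=[6,3,7,1] (faults so far: 4)
  step 5: ref 2 -> FAULT, evict 6, frames=[2,3,7,1] (faults so far: 5)
  step 6: ref 1 -> HIT, frames=[2,3,7,1] (faults so far: 5)
  step 7: ref 2 -> HIT, frames=[2,3,7,1] (faults so far: 5)
  step 8: ref 3 -> HIT, frames=[2,3,7,1] (faults so far: 5)
  step 9: ref 6 -> FAULT, evict 3, frames=[2,6,7,1] (faults so far: 6)
  step 10: ref 1 -> HIT, frames=[2,6,7,1] (faults so far: 6)
  step 11: ref 3 -> FAULT, evict 7, frames=[2,6,3,1] (faults so far: 7)
  FIFO total faults: 7
--- LRU ---
  step 0: ref 6 -> FAULT, frames=[6,-,-,-] (faults so far: 1)
  step 1: ref 3 -> FAULT, frames=[6,3,-,-] (faults so far: 2)
  step 2: ref 7 -> FAULT, frames=[6,3,7,-] (faults so far: 3)
  step 3: ref 1 -> FAULT, frames=[6,3,7,1] (faults so far: 4)
  step 4: ref 1 -> HIT, frames=[6,3,7,1] (faults so far: 4)
  step 5: ref 2 -> FAULT, evict 6, frames=[2,3,7,1] (faults so far: 5)
  step 6: ref 1 -> HIT, frames=[2,3,7,1] (faults so far: 5)
  step 7: ref 2 -> HIT, frames=[2,3,7,1] (faults so far: 5)
  step 8: ref 3 -> HIT, frames=[2,3,7,1] (faults so far: 5)
  step 9: ref 6 -> FAULT, evict 7, frames=[2,3,6,1] (faults so far: 6)
  step 10: ref 1 -> HIT, frames=[2,3,6,1] (faults so far: 6)
  step 11: ref 3 -> HIT, frames=[2,3,6,1] (faults so far: 6)
  LRU total faults: 6
--- Optimal ---
  step 0: ref 6 -> FAULT, frames=[6,-,-,-] (faults so far: 1)
  step 1: ref 3 -> FAULT, frames=[6,3,-,-] (faults so far: 2)
  step 2: ref 7 -> FAULT, frames=[6,3,7,-] (faults so far: 3)
  step 3: ref 1 -> FAULT, frames=[6,3,7,1] (faults so far: 4)
  step 4: ref 1 -> HIT, frames=[6,3,7,1] (faults so far: 4)
  step 5: ref 2 -> FAULT, evict 7, frames=[6,3,2,1] (faults so far: 5)
  step 6: ref 1 -> HIT, frames=[6,3,2,1] (faults so far: 5)
  step 7: ref 2 -> HIT, frames=[6,3,2,1] (faults so far: 5)
  step 8: ref 3 -> HIT, frames=[6,3,2,1] (faults so far: 5)
  step 9: ref 6 -> HIT, frames=[6,3,2,1] (faults so far: 5)
  step 10: ref 1 -> HIT, frames=[6,3,2,1] (faults so far: 5)
  step 11: ref 3 -> HIT, frames=[6,3,2,1] (faults so far: 5)
  Optimal total faults: 5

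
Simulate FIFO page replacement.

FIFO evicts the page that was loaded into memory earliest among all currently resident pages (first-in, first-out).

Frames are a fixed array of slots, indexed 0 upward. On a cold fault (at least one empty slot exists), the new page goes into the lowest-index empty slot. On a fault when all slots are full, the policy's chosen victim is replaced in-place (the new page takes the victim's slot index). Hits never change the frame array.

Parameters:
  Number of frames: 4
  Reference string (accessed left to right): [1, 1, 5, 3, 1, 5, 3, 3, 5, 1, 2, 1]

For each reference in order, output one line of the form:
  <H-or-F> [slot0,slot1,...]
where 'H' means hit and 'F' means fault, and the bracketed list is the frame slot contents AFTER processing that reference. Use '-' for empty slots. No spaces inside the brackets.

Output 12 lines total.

F [1,-,-,-]
H [1,-,-,-]
F [1,5,-,-]
F [1,5,3,-]
H [1,5,3,-]
H [1,5,3,-]
H [1,5,3,-]
H [1,5,3,-]
H [1,5,3,-]
H [1,5,3,-]
F [1,5,3,2]
H [1,5,3,2]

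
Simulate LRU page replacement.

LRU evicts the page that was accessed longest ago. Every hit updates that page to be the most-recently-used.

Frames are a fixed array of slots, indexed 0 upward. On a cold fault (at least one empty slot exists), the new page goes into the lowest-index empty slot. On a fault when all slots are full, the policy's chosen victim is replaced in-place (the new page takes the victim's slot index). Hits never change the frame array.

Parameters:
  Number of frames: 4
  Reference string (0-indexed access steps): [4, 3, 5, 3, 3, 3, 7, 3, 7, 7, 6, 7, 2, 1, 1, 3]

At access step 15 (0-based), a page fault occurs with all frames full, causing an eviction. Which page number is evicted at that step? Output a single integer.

Answer: 6

Derivation:
Step 0: ref 4 -> FAULT, frames=[4,-,-,-]
Step 1: ref 3 -> FAULT, frames=[4,3,-,-]
Step 2: ref 5 -> FAULT, frames=[4,3,5,-]
Step 3: ref 3 -> HIT, frames=[4,3,5,-]
Step 4: ref 3 -> HIT, frames=[4,3,5,-]
Step 5: ref 3 -> HIT, frames=[4,3,5,-]
Step 6: ref 7 -> FAULT, frames=[4,3,5,7]
Step 7: ref 3 -> HIT, frames=[4,3,5,7]
Step 8: ref 7 -> HIT, frames=[4,3,5,7]
Step 9: ref 7 -> HIT, frames=[4,3,5,7]
Step 10: ref 6 -> FAULT, evict 4, frames=[6,3,5,7]
Step 11: ref 7 -> HIT, frames=[6,3,5,7]
Step 12: ref 2 -> FAULT, evict 5, frames=[6,3,2,7]
Step 13: ref 1 -> FAULT, evict 3, frames=[6,1,2,7]
Step 14: ref 1 -> HIT, frames=[6,1,2,7]
Step 15: ref 3 -> FAULT, evict 6, frames=[3,1,2,7]
At step 15: evicted page 6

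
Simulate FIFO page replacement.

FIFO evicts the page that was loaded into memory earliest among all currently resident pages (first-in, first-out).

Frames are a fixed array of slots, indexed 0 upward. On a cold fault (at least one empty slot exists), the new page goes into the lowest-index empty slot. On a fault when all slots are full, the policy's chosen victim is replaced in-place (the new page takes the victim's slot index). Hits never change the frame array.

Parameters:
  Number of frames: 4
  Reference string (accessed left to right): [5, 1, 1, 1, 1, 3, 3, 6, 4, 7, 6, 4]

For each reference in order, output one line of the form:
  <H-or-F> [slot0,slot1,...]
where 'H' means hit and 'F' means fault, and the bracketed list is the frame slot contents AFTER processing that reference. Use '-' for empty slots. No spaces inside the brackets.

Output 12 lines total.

F [5,-,-,-]
F [5,1,-,-]
H [5,1,-,-]
H [5,1,-,-]
H [5,1,-,-]
F [5,1,3,-]
H [5,1,3,-]
F [5,1,3,6]
F [4,1,3,6]
F [4,7,3,6]
H [4,7,3,6]
H [4,7,3,6]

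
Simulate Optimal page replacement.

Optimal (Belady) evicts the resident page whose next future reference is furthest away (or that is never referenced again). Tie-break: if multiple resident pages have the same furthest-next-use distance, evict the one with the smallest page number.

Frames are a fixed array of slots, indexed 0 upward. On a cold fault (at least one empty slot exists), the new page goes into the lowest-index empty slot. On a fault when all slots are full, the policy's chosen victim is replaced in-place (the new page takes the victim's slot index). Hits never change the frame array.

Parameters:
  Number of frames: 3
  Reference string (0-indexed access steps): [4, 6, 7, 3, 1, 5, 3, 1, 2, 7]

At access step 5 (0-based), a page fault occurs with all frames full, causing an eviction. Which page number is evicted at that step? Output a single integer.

Step 0: ref 4 -> FAULT, frames=[4,-,-]
Step 1: ref 6 -> FAULT, frames=[4,6,-]
Step 2: ref 7 -> FAULT, frames=[4,6,7]
Step 3: ref 3 -> FAULT, evict 4, frames=[3,6,7]
Step 4: ref 1 -> FAULT, evict 6, frames=[3,1,7]
Step 5: ref 5 -> FAULT, evict 7, frames=[3,1,5]
At step 5: evicted page 7

Answer: 7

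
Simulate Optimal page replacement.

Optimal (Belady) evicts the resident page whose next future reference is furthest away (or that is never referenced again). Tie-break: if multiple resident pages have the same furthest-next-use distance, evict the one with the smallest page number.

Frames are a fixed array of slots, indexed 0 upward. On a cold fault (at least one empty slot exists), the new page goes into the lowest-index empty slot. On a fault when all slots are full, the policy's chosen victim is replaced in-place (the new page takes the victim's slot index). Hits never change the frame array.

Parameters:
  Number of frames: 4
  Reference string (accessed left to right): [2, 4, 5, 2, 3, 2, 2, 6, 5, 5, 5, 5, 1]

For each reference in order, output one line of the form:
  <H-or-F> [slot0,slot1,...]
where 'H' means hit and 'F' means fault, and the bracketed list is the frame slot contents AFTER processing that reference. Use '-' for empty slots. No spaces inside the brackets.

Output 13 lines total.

F [2,-,-,-]
F [2,4,-,-]
F [2,4,5,-]
H [2,4,5,-]
F [2,4,5,3]
H [2,4,5,3]
H [2,4,5,3]
F [6,4,5,3]
H [6,4,5,3]
H [6,4,5,3]
H [6,4,5,3]
H [6,4,5,3]
F [6,4,5,1]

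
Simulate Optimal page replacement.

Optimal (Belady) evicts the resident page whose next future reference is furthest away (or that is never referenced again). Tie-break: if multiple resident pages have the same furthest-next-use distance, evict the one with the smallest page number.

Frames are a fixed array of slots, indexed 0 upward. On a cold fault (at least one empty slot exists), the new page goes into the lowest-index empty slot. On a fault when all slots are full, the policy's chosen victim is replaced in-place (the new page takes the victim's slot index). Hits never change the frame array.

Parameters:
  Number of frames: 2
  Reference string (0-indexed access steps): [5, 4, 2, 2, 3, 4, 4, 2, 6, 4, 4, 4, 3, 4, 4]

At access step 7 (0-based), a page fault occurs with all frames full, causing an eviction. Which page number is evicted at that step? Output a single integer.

Step 0: ref 5 -> FAULT, frames=[5,-]
Step 1: ref 4 -> FAULT, frames=[5,4]
Step 2: ref 2 -> FAULT, evict 5, frames=[2,4]
Step 3: ref 2 -> HIT, frames=[2,4]
Step 4: ref 3 -> FAULT, evict 2, frames=[3,4]
Step 5: ref 4 -> HIT, frames=[3,4]
Step 6: ref 4 -> HIT, frames=[3,4]
Step 7: ref 2 -> FAULT, evict 3, frames=[2,4]
At step 7: evicted page 3

Answer: 3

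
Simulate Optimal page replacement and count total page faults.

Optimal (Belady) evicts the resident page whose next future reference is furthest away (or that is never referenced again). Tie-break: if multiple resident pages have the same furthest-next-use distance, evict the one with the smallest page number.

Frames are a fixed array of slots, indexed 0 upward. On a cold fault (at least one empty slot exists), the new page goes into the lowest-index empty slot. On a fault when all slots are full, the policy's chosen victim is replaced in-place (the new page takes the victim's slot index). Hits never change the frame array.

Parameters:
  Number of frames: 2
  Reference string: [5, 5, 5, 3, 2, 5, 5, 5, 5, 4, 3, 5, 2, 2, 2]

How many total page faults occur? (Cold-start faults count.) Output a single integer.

Answer: 6

Derivation:
Step 0: ref 5 → FAULT, frames=[5,-]
Step 1: ref 5 → HIT, frames=[5,-]
Step 2: ref 5 → HIT, frames=[5,-]
Step 3: ref 3 → FAULT, frames=[5,3]
Step 4: ref 2 → FAULT (evict 3), frames=[5,2]
Step 5: ref 5 → HIT, frames=[5,2]
Step 6: ref 5 → HIT, frames=[5,2]
Step 7: ref 5 → HIT, frames=[5,2]
Step 8: ref 5 → HIT, frames=[5,2]
Step 9: ref 4 → FAULT (evict 2), frames=[5,4]
Step 10: ref 3 → FAULT (evict 4), frames=[5,3]
Step 11: ref 5 → HIT, frames=[5,3]
Step 12: ref 2 → FAULT (evict 3), frames=[5,2]
Step 13: ref 2 → HIT, frames=[5,2]
Step 14: ref 2 → HIT, frames=[5,2]
Total faults: 6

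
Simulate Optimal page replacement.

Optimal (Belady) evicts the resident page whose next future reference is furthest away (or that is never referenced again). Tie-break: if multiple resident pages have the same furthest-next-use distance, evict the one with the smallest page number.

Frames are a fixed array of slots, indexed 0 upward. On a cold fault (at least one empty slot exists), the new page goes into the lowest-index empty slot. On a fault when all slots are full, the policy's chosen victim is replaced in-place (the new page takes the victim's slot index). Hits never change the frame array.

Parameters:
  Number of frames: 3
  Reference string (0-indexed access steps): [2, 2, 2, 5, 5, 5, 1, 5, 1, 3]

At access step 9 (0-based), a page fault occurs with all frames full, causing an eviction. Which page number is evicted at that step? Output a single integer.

Step 0: ref 2 -> FAULT, frames=[2,-,-]
Step 1: ref 2 -> HIT, frames=[2,-,-]
Step 2: ref 2 -> HIT, frames=[2,-,-]
Step 3: ref 5 -> FAULT, frames=[2,5,-]
Step 4: ref 5 -> HIT, frames=[2,5,-]
Step 5: ref 5 -> HIT, frames=[2,5,-]
Step 6: ref 1 -> FAULT, frames=[2,5,1]
Step 7: ref 5 -> HIT, frames=[2,5,1]
Step 8: ref 1 -> HIT, frames=[2,5,1]
Step 9: ref 3 -> FAULT, evict 1, frames=[2,5,3]
At step 9: evicted page 1

Answer: 1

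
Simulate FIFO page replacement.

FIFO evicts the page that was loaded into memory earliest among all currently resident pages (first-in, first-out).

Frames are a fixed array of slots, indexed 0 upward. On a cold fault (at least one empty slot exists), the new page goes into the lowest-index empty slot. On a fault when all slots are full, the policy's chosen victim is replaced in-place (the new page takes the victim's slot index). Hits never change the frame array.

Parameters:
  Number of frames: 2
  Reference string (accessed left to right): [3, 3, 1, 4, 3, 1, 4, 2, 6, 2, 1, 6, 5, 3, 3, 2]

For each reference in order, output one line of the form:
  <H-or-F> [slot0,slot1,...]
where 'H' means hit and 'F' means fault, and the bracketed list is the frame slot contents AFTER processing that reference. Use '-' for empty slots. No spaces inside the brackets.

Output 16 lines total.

F [3,-]
H [3,-]
F [3,1]
F [4,1]
F [4,3]
F [1,3]
F [1,4]
F [2,4]
F [2,6]
H [2,6]
F [1,6]
H [1,6]
F [1,5]
F [3,5]
H [3,5]
F [3,2]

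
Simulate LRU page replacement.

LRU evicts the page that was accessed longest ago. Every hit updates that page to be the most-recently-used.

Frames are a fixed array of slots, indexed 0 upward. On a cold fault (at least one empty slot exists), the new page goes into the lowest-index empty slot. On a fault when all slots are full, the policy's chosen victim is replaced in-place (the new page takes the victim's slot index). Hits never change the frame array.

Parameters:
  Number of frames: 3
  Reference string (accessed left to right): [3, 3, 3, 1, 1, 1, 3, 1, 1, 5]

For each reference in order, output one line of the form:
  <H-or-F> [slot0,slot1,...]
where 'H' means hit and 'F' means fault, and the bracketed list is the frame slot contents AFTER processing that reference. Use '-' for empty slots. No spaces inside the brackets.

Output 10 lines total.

F [3,-,-]
H [3,-,-]
H [3,-,-]
F [3,1,-]
H [3,1,-]
H [3,1,-]
H [3,1,-]
H [3,1,-]
H [3,1,-]
F [3,1,5]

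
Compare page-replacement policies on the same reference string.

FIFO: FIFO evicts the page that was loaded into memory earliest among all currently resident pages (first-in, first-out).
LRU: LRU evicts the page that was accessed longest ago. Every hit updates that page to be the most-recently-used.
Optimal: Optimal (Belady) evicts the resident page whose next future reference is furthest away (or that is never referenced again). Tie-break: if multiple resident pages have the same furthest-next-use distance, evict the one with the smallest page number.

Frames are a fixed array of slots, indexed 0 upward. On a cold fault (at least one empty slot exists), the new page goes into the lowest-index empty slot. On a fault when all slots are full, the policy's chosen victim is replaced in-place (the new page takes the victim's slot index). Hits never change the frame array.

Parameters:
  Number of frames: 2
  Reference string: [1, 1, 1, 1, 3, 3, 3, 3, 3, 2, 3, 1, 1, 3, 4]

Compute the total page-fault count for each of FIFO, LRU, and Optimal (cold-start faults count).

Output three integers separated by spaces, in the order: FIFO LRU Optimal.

Answer: 6 5 5

Derivation:
--- FIFO ---
  step 0: ref 1 -> FAULT, frames=[1,-] (faults so far: 1)
  step 1: ref 1 -> HIT, frames=[1,-] (faults so far: 1)
  step 2: ref 1 -> HIT, frames=[1,-] (faults so far: 1)
  step 3: ref 1 -> HIT, frames=[1,-] (faults so far: 1)
  step 4: ref 3 -> FAULT, frames=[1,3] (faults so far: 2)
  step 5: ref 3 -> HIT, frames=[1,3] (faults so far: 2)
  step 6: ref 3 -> HIT, frames=[1,3] (faults so far: 2)
  step 7: ref 3 -> HIT, frames=[1,3] (faults so far: 2)
  step 8: ref 3 -> HIT, frames=[1,3] (faults so far: 2)
  step 9: ref 2 -> FAULT, evict 1, frames=[2,3] (faults so far: 3)
  step 10: ref 3 -> HIT, frames=[2,3] (faults so far: 3)
  step 11: ref 1 -> FAULT, evict 3, frames=[2,1] (faults so far: 4)
  step 12: ref 1 -> HIT, frames=[2,1] (faults so far: 4)
  step 13: ref 3 -> FAULT, evict 2, frames=[3,1] (faults so far: 5)
  step 14: ref 4 -> FAULT, evict 1, frames=[3,4] (faults so far: 6)
  FIFO total faults: 6
--- LRU ---
  step 0: ref 1 -> FAULT, frames=[1,-] (faults so far: 1)
  step 1: ref 1 -> HIT, frames=[1,-] (faults so far: 1)
  step 2: ref 1 -> HIT, frames=[1,-] (faults so far: 1)
  step 3: ref 1 -> HIT, frames=[1,-] (faults so far: 1)
  step 4: ref 3 -> FAULT, frames=[1,3] (faults so far: 2)
  step 5: ref 3 -> HIT, frames=[1,3] (faults so far: 2)
  step 6: ref 3 -> HIT, frames=[1,3] (faults so far: 2)
  step 7: ref 3 -> HIT, frames=[1,3] (faults so far: 2)
  step 8: ref 3 -> HIT, frames=[1,3] (faults so far: 2)
  step 9: ref 2 -> FAULT, evict 1, frames=[2,3] (faults so far: 3)
  step 10: ref 3 -> HIT, frames=[2,3] (faults so far: 3)
  step 11: ref 1 -> FAULT, evict 2, frames=[1,3] (faults so far: 4)
  step 12: ref 1 -> HIT, frames=[1,3] (faults so far: 4)
  step 13: ref 3 -> HIT, frames=[1,3] (faults so far: 4)
  step 14: ref 4 -> FAULT, evict 1, frames=[4,3] (faults so far: 5)
  LRU total faults: 5
--- Optimal ---
  step 0: ref 1 -> FAULT, frames=[1,-] (faults so far: 1)
  step 1: ref 1 -> HIT, frames=[1,-] (faults so far: 1)
  step 2: ref 1 -> HIT, frames=[1,-] (faults so far: 1)
  step 3: ref 1 -> HIT, frames=[1,-] (faults so far: 1)
  step 4: ref 3 -> FAULT, frames=[1,3] (faults so far: 2)
  step 5: ref 3 -> HIT, frames=[1,3] (faults so far: 2)
  step 6: ref 3 -> HIT, frames=[1,3] (faults so far: 2)
  step 7: ref 3 -> HIT, frames=[1,3] (faults so far: 2)
  step 8: ref 3 -> HIT, frames=[1,3] (faults so far: 2)
  step 9: ref 2 -> FAULT, evict 1, frames=[2,3] (faults so far: 3)
  step 10: ref 3 -> HIT, frames=[2,3] (faults so far: 3)
  step 11: ref 1 -> FAULT, evict 2, frames=[1,3] (faults so far: 4)
  step 12: ref 1 -> HIT, frames=[1,3] (faults so far: 4)
  step 13: ref 3 -> HIT, frames=[1,3] (faults so far: 4)
  step 14: ref 4 -> FAULT, evict 1, frames=[4,3] (faults so far: 5)
  Optimal total faults: 5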